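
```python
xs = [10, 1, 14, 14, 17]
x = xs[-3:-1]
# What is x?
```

xs has length 5. The slice xs[-3:-1] selects indices [2, 3] (2->14, 3->14), giving [14, 14].

[14, 14]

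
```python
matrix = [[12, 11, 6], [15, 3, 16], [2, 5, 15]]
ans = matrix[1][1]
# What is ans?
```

matrix[1] = [15, 3, 16]. Taking column 1 of that row yields 3.

3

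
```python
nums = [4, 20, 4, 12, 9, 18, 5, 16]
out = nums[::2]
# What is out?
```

nums has length 8. The slice nums[::2] selects indices [0, 2, 4, 6] (0->4, 2->4, 4->9, 6->5), giving [4, 4, 9, 5].

[4, 4, 9, 5]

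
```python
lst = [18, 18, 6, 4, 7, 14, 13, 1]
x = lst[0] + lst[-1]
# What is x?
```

lst has length 8. lst[0] = 18.
lst has length 8. Negative index -1 maps to positive index 8 + (-1) = 7. lst[7] = 1.
Sum: 18 + 1 = 19.

19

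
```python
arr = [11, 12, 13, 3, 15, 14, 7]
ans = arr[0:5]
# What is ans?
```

arr has length 7. The slice arr[0:5] selects indices [0, 1, 2, 3, 4] (0->11, 1->12, 2->13, 3->3, 4->15), giving [11, 12, 13, 3, 15].

[11, 12, 13, 3, 15]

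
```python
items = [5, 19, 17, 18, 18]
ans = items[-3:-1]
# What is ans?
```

items has length 5. The slice items[-3:-1] selects indices [2, 3] (2->17, 3->18), giving [17, 18].

[17, 18]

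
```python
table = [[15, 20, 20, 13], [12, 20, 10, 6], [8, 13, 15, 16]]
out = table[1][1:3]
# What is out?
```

table[1] = [12, 20, 10, 6]. table[1] has length 4. The slice table[1][1:3] selects indices [1, 2] (1->20, 2->10), giving [20, 10].

[20, 10]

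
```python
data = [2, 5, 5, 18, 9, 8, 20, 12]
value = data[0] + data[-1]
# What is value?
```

data has length 8. data[0] = 2.
data has length 8. Negative index -1 maps to positive index 8 + (-1) = 7. data[7] = 12.
Sum: 2 + 12 = 14.

14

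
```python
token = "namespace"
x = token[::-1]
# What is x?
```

token has length 9. The slice token[::-1] selects indices [8, 7, 6, 5, 4, 3, 2, 1, 0] (8->'e', 7->'c', 6->'a', 5->'p', 4->'s', 3->'e', 2->'m', 1->'a', 0->'n'), giving 'ecapseman'.

'ecapseman'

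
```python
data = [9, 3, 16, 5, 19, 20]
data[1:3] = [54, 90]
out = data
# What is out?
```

data starts as [9, 3, 16, 5, 19, 20] (length 6). The slice data[1:3] covers indices [1, 2] with values [3, 16]. Replacing that slice with [54, 90] (same length) produces [9, 54, 90, 5, 19, 20].

[9, 54, 90, 5, 19, 20]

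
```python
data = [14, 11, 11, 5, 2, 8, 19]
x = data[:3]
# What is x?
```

data has length 7. The slice data[:3] selects indices [0, 1, 2] (0->14, 1->11, 2->11), giving [14, 11, 11].

[14, 11, 11]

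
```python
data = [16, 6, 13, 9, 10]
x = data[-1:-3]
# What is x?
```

data has length 5. The slice data[-1:-3] resolves to an empty index range, so the result is [].

[]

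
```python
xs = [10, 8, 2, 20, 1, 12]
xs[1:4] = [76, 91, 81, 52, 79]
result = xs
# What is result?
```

xs starts as [10, 8, 2, 20, 1, 12] (length 6). The slice xs[1:4] covers indices [1, 2, 3] with values [8, 2, 20]. Replacing that slice with [76, 91, 81, 52, 79] (different length) produces [10, 76, 91, 81, 52, 79, 1, 12].

[10, 76, 91, 81, 52, 79, 1, 12]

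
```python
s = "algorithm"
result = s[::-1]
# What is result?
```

s has length 9. The slice s[::-1] selects indices [8, 7, 6, 5, 4, 3, 2, 1, 0] (8->'m', 7->'h', 6->'t', 5->'i', 4->'r', 3->'o', 2->'g', 1->'l', 0->'a'), giving 'mhtirogla'.

'mhtirogla'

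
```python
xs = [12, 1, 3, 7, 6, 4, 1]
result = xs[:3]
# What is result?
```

xs has length 7. The slice xs[:3] selects indices [0, 1, 2] (0->12, 1->1, 2->3), giving [12, 1, 3].

[12, 1, 3]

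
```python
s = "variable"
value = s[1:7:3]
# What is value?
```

s has length 8. The slice s[1:7:3] selects indices [1, 4] (1->'a', 4->'a'), giving 'aa'.

'aa'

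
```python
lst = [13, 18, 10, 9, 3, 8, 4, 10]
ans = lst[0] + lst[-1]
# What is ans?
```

lst has length 8. lst[0] = 13.
lst has length 8. Negative index -1 maps to positive index 8 + (-1) = 7. lst[7] = 10.
Sum: 13 + 10 = 23.

23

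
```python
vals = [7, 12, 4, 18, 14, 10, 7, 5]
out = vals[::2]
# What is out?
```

vals has length 8. The slice vals[::2] selects indices [0, 2, 4, 6] (0->7, 2->4, 4->14, 6->7), giving [7, 4, 14, 7].

[7, 4, 14, 7]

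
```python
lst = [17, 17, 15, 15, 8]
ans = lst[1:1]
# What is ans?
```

lst has length 5. The slice lst[1:1] resolves to an empty index range, so the result is [].

[]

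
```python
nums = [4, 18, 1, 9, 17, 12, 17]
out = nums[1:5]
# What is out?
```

nums has length 7. The slice nums[1:5] selects indices [1, 2, 3, 4] (1->18, 2->1, 3->9, 4->17), giving [18, 1, 9, 17].

[18, 1, 9, 17]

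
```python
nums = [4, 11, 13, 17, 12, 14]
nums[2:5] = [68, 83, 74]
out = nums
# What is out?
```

nums starts as [4, 11, 13, 17, 12, 14] (length 6). The slice nums[2:5] covers indices [2, 3, 4] with values [13, 17, 12]. Replacing that slice with [68, 83, 74] (same length) produces [4, 11, 68, 83, 74, 14].

[4, 11, 68, 83, 74, 14]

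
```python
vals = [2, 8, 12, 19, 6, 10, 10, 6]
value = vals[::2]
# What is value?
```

vals has length 8. The slice vals[::2] selects indices [0, 2, 4, 6] (0->2, 2->12, 4->6, 6->10), giving [2, 12, 6, 10].

[2, 12, 6, 10]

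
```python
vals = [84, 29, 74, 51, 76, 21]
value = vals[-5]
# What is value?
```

vals has length 6. Negative index -5 maps to positive index 6 + (-5) = 1. vals[1] = 29.

29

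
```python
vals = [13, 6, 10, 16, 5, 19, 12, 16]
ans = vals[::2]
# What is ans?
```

vals has length 8. The slice vals[::2] selects indices [0, 2, 4, 6] (0->13, 2->10, 4->5, 6->12), giving [13, 10, 5, 12].

[13, 10, 5, 12]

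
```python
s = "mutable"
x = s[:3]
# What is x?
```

s has length 7. The slice s[:3] selects indices [0, 1, 2] (0->'m', 1->'u', 2->'t'), giving 'mut'.

'mut'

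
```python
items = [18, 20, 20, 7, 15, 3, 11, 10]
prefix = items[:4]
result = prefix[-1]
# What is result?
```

items has length 8. The slice items[:4] selects indices [0, 1, 2, 3] (0->18, 1->20, 2->20, 3->7), giving [18, 20, 20, 7]. So prefix = [18, 20, 20, 7]. Then prefix[-1] = 7.

7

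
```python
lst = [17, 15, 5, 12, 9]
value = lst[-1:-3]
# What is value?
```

lst has length 5. The slice lst[-1:-3] resolves to an empty index range, so the result is [].

[]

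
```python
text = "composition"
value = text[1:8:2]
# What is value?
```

text has length 11. The slice text[1:8:2] selects indices [1, 3, 5, 7] (1->'o', 3->'p', 5->'s', 7->'t'), giving 'opst'.

'opst'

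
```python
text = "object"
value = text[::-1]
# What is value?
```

text has length 6. The slice text[::-1] selects indices [5, 4, 3, 2, 1, 0] (5->'t', 4->'c', 3->'e', 2->'j', 1->'b', 0->'o'), giving 'tcejbo'.

'tcejbo'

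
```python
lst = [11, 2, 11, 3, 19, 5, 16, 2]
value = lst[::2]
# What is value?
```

lst has length 8. The slice lst[::2] selects indices [0, 2, 4, 6] (0->11, 2->11, 4->19, 6->16), giving [11, 11, 19, 16].

[11, 11, 19, 16]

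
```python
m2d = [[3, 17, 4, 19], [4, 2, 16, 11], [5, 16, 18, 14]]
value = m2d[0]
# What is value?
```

m2d has 3 rows. Row 0 is [3, 17, 4, 19].

[3, 17, 4, 19]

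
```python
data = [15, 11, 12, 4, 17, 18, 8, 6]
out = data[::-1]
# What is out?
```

data has length 8. The slice data[::-1] selects indices [7, 6, 5, 4, 3, 2, 1, 0] (7->6, 6->8, 5->18, 4->17, 3->4, 2->12, 1->11, 0->15), giving [6, 8, 18, 17, 4, 12, 11, 15].

[6, 8, 18, 17, 4, 12, 11, 15]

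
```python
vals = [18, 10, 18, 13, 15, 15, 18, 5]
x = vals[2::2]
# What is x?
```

vals has length 8. The slice vals[2::2] selects indices [2, 4, 6] (2->18, 4->15, 6->18), giving [18, 15, 18].

[18, 15, 18]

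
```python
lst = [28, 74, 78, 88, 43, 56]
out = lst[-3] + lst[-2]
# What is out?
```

lst has length 6. Negative index -3 maps to positive index 6 + (-3) = 3. lst[3] = 88.
lst has length 6. Negative index -2 maps to positive index 6 + (-2) = 4. lst[4] = 43.
Sum: 88 + 43 = 131.

131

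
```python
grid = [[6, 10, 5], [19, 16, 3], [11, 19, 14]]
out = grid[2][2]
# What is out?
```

grid[2] = [11, 19, 14]. Taking column 2 of that row yields 14.

14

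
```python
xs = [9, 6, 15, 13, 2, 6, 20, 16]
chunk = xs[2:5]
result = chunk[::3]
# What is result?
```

xs has length 8. The slice xs[2:5] selects indices [2, 3, 4] (2->15, 3->13, 4->2), giving [15, 13, 2]. So chunk = [15, 13, 2]. chunk has length 3. The slice chunk[::3] selects indices [0] (0->15), giving [15].

[15]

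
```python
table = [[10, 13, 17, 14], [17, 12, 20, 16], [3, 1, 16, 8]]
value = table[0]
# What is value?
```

table has 3 rows. Row 0 is [10, 13, 17, 14].

[10, 13, 17, 14]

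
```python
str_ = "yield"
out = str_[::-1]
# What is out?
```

str_ has length 5. The slice str_[::-1] selects indices [4, 3, 2, 1, 0] (4->'d', 3->'l', 2->'e', 1->'i', 0->'y'), giving 'dleiy'.

'dleiy'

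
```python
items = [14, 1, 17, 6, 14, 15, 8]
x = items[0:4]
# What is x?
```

items has length 7. The slice items[0:4] selects indices [0, 1, 2, 3] (0->14, 1->1, 2->17, 3->6), giving [14, 1, 17, 6].

[14, 1, 17, 6]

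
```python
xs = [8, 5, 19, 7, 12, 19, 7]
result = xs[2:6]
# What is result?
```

xs has length 7. The slice xs[2:6] selects indices [2, 3, 4, 5] (2->19, 3->7, 4->12, 5->19), giving [19, 7, 12, 19].

[19, 7, 12, 19]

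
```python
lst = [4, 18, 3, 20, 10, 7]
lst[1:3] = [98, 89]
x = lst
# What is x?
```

lst starts as [4, 18, 3, 20, 10, 7] (length 6). The slice lst[1:3] covers indices [1, 2] with values [18, 3]. Replacing that slice with [98, 89] (same length) produces [4, 98, 89, 20, 10, 7].

[4, 98, 89, 20, 10, 7]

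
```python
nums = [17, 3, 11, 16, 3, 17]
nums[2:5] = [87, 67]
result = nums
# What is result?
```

nums starts as [17, 3, 11, 16, 3, 17] (length 6). The slice nums[2:5] covers indices [2, 3, 4] with values [11, 16, 3]. Replacing that slice with [87, 67] (different length) produces [17, 3, 87, 67, 17].

[17, 3, 87, 67, 17]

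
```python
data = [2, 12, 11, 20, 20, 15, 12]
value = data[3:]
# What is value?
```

data has length 7. The slice data[3:] selects indices [3, 4, 5, 6] (3->20, 4->20, 5->15, 6->12), giving [20, 20, 15, 12].

[20, 20, 15, 12]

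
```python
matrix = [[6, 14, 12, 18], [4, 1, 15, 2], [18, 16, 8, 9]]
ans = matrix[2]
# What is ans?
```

matrix has 3 rows. Row 2 is [18, 16, 8, 9].

[18, 16, 8, 9]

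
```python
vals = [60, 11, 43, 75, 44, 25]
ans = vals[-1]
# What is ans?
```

vals has length 6. Negative index -1 maps to positive index 6 + (-1) = 5. vals[5] = 25.

25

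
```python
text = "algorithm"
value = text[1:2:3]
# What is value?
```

text has length 9. The slice text[1:2:3] selects indices [1] (1->'l'), giving 'l'.

'l'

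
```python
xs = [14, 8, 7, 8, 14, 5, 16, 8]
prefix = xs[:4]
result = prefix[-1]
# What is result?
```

xs has length 8. The slice xs[:4] selects indices [0, 1, 2, 3] (0->14, 1->8, 2->7, 3->8), giving [14, 8, 7, 8]. So prefix = [14, 8, 7, 8]. Then prefix[-1] = 8.

8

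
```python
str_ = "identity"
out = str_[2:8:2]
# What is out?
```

str_ has length 8. The slice str_[2:8:2] selects indices [2, 4, 6] (2->'e', 4->'t', 6->'t'), giving 'ett'.

'ett'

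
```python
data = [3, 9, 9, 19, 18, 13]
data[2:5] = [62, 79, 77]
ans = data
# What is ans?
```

data starts as [3, 9, 9, 19, 18, 13] (length 6). The slice data[2:5] covers indices [2, 3, 4] with values [9, 19, 18]. Replacing that slice with [62, 79, 77] (same length) produces [3, 9, 62, 79, 77, 13].

[3, 9, 62, 79, 77, 13]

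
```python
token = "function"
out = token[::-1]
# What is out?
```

token has length 8. The slice token[::-1] selects indices [7, 6, 5, 4, 3, 2, 1, 0] (7->'n', 6->'o', 5->'i', 4->'t', 3->'c', 2->'n', 1->'u', 0->'f'), giving 'noitcnuf'.

'noitcnuf'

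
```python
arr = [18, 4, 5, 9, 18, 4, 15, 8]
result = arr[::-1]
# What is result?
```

arr has length 8. The slice arr[::-1] selects indices [7, 6, 5, 4, 3, 2, 1, 0] (7->8, 6->15, 5->4, 4->18, 3->9, 2->5, 1->4, 0->18), giving [8, 15, 4, 18, 9, 5, 4, 18].

[8, 15, 4, 18, 9, 5, 4, 18]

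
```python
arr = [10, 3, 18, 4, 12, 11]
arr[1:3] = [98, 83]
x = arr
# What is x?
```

arr starts as [10, 3, 18, 4, 12, 11] (length 6). The slice arr[1:3] covers indices [1, 2] with values [3, 18]. Replacing that slice with [98, 83] (same length) produces [10, 98, 83, 4, 12, 11].

[10, 98, 83, 4, 12, 11]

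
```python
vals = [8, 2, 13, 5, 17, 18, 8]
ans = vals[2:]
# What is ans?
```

vals has length 7. The slice vals[2:] selects indices [2, 3, 4, 5, 6] (2->13, 3->5, 4->17, 5->18, 6->8), giving [13, 5, 17, 18, 8].

[13, 5, 17, 18, 8]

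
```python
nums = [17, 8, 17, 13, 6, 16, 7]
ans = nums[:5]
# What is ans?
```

nums has length 7. The slice nums[:5] selects indices [0, 1, 2, 3, 4] (0->17, 1->8, 2->17, 3->13, 4->6), giving [17, 8, 17, 13, 6].

[17, 8, 17, 13, 6]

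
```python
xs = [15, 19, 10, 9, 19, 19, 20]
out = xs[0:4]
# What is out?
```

xs has length 7. The slice xs[0:4] selects indices [0, 1, 2, 3] (0->15, 1->19, 2->10, 3->9), giving [15, 19, 10, 9].

[15, 19, 10, 9]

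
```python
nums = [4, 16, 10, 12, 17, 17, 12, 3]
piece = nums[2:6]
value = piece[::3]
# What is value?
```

nums has length 8. The slice nums[2:6] selects indices [2, 3, 4, 5] (2->10, 3->12, 4->17, 5->17), giving [10, 12, 17, 17]. So piece = [10, 12, 17, 17]. piece has length 4. The slice piece[::3] selects indices [0, 3] (0->10, 3->17), giving [10, 17].

[10, 17]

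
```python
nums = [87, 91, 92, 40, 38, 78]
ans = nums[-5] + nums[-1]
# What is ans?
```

nums has length 6. Negative index -5 maps to positive index 6 + (-5) = 1. nums[1] = 91.
nums has length 6. Negative index -1 maps to positive index 6 + (-1) = 5. nums[5] = 78.
Sum: 91 + 78 = 169.

169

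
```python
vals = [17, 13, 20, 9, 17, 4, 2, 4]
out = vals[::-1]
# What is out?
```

vals has length 8. The slice vals[::-1] selects indices [7, 6, 5, 4, 3, 2, 1, 0] (7->4, 6->2, 5->4, 4->17, 3->9, 2->20, 1->13, 0->17), giving [4, 2, 4, 17, 9, 20, 13, 17].

[4, 2, 4, 17, 9, 20, 13, 17]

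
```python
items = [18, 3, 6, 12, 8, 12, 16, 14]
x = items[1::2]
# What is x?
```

items has length 8. The slice items[1::2] selects indices [1, 3, 5, 7] (1->3, 3->12, 5->12, 7->14), giving [3, 12, 12, 14].

[3, 12, 12, 14]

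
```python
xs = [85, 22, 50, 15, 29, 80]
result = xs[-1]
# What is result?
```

xs has length 6. Negative index -1 maps to positive index 6 + (-1) = 5. xs[5] = 80.

80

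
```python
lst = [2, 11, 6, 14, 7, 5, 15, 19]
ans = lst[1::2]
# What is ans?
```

lst has length 8. The slice lst[1::2] selects indices [1, 3, 5, 7] (1->11, 3->14, 5->5, 7->19), giving [11, 14, 5, 19].

[11, 14, 5, 19]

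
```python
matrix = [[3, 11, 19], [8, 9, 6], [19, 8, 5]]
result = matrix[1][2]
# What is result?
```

matrix[1] = [8, 9, 6]. Taking column 2 of that row yields 6.

6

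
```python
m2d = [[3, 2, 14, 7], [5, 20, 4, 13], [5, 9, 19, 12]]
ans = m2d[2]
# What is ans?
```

m2d has 3 rows. Row 2 is [5, 9, 19, 12].

[5, 9, 19, 12]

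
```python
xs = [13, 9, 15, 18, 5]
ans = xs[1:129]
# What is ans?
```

xs has length 5. The slice xs[1:129] selects indices [1, 2, 3, 4] (1->9, 2->15, 3->18, 4->5), giving [9, 15, 18, 5].

[9, 15, 18, 5]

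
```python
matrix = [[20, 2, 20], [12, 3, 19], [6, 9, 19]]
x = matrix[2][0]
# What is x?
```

matrix[2] = [6, 9, 19]. Taking column 0 of that row yields 6.

6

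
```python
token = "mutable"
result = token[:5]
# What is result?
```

token has length 7. The slice token[:5] selects indices [0, 1, 2, 3, 4] (0->'m', 1->'u', 2->'t', 3->'a', 4->'b'), giving 'mutab'.

'mutab'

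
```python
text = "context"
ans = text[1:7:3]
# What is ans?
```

text has length 7. The slice text[1:7:3] selects indices [1, 4] (1->'o', 4->'e'), giving 'oe'.

'oe'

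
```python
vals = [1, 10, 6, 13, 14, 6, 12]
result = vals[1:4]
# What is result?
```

vals has length 7. The slice vals[1:4] selects indices [1, 2, 3] (1->10, 2->6, 3->13), giving [10, 6, 13].

[10, 6, 13]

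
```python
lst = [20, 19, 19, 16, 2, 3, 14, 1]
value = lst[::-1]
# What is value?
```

lst has length 8. The slice lst[::-1] selects indices [7, 6, 5, 4, 3, 2, 1, 0] (7->1, 6->14, 5->3, 4->2, 3->16, 2->19, 1->19, 0->20), giving [1, 14, 3, 2, 16, 19, 19, 20].

[1, 14, 3, 2, 16, 19, 19, 20]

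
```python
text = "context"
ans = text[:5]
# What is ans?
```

text has length 7. The slice text[:5] selects indices [0, 1, 2, 3, 4] (0->'c', 1->'o', 2->'n', 3->'t', 4->'e'), giving 'conte'.

'conte'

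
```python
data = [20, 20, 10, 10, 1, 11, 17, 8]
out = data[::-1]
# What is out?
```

data has length 8. The slice data[::-1] selects indices [7, 6, 5, 4, 3, 2, 1, 0] (7->8, 6->17, 5->11, 4->1, 3->10, 2->10, 1->20, 0->20), giving [8, 17, 11, 1, 10, 10, 20, 20].

[8, 17, 11, 1, 10, 10, 20, 20]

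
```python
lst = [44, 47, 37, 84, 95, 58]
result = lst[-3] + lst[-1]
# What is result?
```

lst has length 6. Negative index -3 maps to positive index 6 + (-3) = 3. lst[3] = 84.
lst has length 6. Negative index -1 maps to positive index 6 + (-1) = 5. lst[5] = 58.
Sum: 84 + 58 = 142.

142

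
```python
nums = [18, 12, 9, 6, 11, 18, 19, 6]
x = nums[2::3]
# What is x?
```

nums has length 8. The slice nums[2::3] selects indices [2, 5] (2->9, 5->18), giving [9, 18].

[9, 18]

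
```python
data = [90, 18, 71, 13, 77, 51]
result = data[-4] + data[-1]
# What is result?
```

data has length 6. Negative index -4 maps to positive index 6 + (-4) = 2. data[2] = 71.
data has length 6. Negative index -1 maps to positive index 6 + (-1) = 5. data[5] = 51.
Sum: 71 + 51 = 122.

122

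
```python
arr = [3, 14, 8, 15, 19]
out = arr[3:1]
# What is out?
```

arr has length 5. The slice arr[3:1] resolves to an empty index range, so the result is [].

[]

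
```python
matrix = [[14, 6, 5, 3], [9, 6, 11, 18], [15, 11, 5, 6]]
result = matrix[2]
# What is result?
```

matrix has 3 rows. Row 2 is [15, 11, 5, 6].

[15, 11, 5, 6]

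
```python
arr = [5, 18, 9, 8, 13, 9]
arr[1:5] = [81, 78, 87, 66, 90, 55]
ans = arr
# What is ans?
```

arr starts as [5, 18, 9, 8, 13, 9] (length 6). The slice arr[1:5] covers indices [1, 2, 3, 4] with values [18, 9, 8, 13]. Replacing that slice with [81, 78, 87, 66, 90, 55] (different length) produces [5, 81, 78, 87, 66, 90, 55, 9].

[5, 81, 78, 87, 66, 90, 55, 9]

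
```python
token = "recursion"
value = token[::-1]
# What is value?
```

token has length 9. The slice token[::-1] selects indices [8, 7, 6, 5, 4, 3, 2, 1, 0] (8->'n', 7->'o', 6->'i', 5->'s', 4->'r', 3->'u', 2->'c', 1->'e', 0->'r'), giving 'noisrucer'.

'noisrucer'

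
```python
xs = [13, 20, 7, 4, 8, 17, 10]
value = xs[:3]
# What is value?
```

xs has length 7. The slice xs[:3] selects indices [0, 1, 2] (0->13, 1->20, 2->7), giving [13, 20, 7].

[13, 20, 7]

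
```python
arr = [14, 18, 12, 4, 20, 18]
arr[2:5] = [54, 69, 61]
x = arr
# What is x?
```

arr starts as [14, 18, 12, 4, 20, 18] (length 6). The slice arr[2:5] covers indices [2, 3, 4] with values [12, 4, 20]. Replacing that slice with [54, 69, 61] (same length) produces [14, 18, 54, 69, 61, 18].

[14, 18, 54, 69, 61, 18]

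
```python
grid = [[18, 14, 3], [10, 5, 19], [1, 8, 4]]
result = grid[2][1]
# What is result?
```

grid[2] = [1, 8, 4]. Taking column 1 of that row yields 8.

8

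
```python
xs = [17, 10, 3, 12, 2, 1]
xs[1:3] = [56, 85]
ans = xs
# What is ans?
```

xs starts as [17, 10, 3, 12, 2, 1] (length 6). The slice xs[1:3] covers indices [1, 2] with values [10, 3]. Replacing that slice with [56, 85] (same length) produces [17, 56, 85, 12, 2, 1].

[17, 56, 85, 12, 2, 1]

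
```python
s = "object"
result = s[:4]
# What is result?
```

s has length 6. The slice s[:4] selects indices [0, 1, 2, 3] (0->'o', 1->'b', 2->'j', 3->'e'), giving 'obje'.

'obje'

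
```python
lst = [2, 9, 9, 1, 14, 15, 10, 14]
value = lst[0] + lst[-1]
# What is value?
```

lst has length 8. lst[0] = 2.
lst has length 8. Negative index -1 maps to positive index 8 + (-1) = 7. lst[7] = 14.
Sum: 2 + 14 = 16.

16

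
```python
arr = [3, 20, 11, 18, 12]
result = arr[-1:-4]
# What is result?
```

arr has length 5. The slice arr[-1:-4] resolves to an empty index range, so the result is [].

[]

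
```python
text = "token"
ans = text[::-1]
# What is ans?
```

text has length 5. The slice text[::-1] selects indices [4, 3, 2, 1, 0] (4->'n', 3->'e', 2->'k', 1->'o', 0->'t'), giving 'nekot'.

'nekot'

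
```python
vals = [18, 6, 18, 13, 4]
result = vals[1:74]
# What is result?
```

vals has length 5. The slice vals[1:74] selects indices [1, 2, 3, 4] (1->6, 2->18, 3->13, 4->4), giving [6, 18, 13, 4].

[6, 18, 13, 4]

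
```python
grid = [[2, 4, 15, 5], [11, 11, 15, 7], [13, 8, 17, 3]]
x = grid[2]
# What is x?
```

grid has 3 rows. Row 2 is [13, 8, 17, 3].

[13, 8, 17, 3]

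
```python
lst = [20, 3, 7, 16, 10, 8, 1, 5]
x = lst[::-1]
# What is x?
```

lst has length 8. The slice lst[::-1] selects indices [7, 6, 5, 4, 3, 2, 1, 0] (7->5, 6->1, 5->8, 4->10, 3->16, 2->7, 1->3, 0->20), giving [5, 1, 8, 10, 16, 7, 3, 20].

[5, 1, 8, 10, 16, 7, 3, 20]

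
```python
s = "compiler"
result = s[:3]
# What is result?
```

s has length 8. The slice s[:3] selects indices [0, 1, 2] (0->'c', 1->'o', 2->'m'), giving 'com'.

'com'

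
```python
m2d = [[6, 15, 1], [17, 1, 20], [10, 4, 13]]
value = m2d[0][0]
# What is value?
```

m2d[0] = [6, 15, 1]. Taking column 0 of that row yields 6.

6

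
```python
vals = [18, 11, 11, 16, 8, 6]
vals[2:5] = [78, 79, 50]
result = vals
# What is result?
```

vals starts as [18, 11, 11, 16, 8, 6] (length 6). The slice vals[2:5] covers indices [2, 3, 4] with values [11, 16, 8]. Replacing that slice with [78, 79, 50] (same length) produces [18, 11, 78, 79, 50, 6].

[18, 11, 78, 79, 50, 6]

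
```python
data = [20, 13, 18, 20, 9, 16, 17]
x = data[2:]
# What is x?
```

data has length 7. The slice data[2:] selects indices [2, 3, 4, 5, 6] (2->18, 3->20, 4->9, 5->16, 6->17), giving [18, 20, 9, 16, 17].

[18, 20, 9, 16, 17]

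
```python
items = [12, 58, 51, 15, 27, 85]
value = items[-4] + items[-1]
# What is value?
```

items has length 6. Negative index -4 maps to positive index 6 + (-4) = 2. items[2] = 51.
items has length 6. Negative index -1 maps to positive index 6 + (-1) = 5. items[5] = 85.
Sum: 51 + 85 = 136.

136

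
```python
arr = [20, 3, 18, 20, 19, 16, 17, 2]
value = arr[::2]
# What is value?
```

arr has length 8. The slice arr[::2] selects indices [0, 2, 4, 6] (0->20, 2->18, 4->19, 6->17), giving [20, 18, 19, 17].

[20, 18, 19, 17]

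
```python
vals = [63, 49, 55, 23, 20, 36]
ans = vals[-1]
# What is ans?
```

vals has length 6. Negative index -1 maps to positive index 6 + (-1) = 5. vals[5] = 36.

36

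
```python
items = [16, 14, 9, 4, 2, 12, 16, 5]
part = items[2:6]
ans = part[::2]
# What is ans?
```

items has length 8. The slice items[2:6] selects indices [2, 3, 4, 5] (2->9, 3->4, 4->2, 5->12), giving [9, 4, 2, 12]. So part = [9, 4, 2, 12]. part has length 4. The slice part[::2] selects indices [0, 2] (0->9, 2->2), giving [9, 2].

[9, 2]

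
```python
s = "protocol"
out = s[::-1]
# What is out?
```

s has length 8. The slice s[::-1] selects indices [7, 6, 5, 4, 3, 2, 1, 0] (7->'l', 6->'o', 5->'c', 4->'o', 3->'t', 2->'o', 1->'r', 0->'p'), giving 'locotorp'.

'locotorp'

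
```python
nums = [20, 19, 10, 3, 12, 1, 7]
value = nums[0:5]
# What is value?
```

nums has length 7. The slice nums[0:5] selects indices [0, 1, 2, 3, 4] (0->20, 1->19, 2->10, 3->3, 4->12), giving [20, 19, 10, 3, 12].

[20, 19, 10, 3, 12]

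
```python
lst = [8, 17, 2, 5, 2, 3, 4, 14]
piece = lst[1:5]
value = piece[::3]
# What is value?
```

lst has length 8. The slice lst[1:5] selects indices [1, 2, 3, 4] (1->17, 2->2, 3->5, 4->2), giving [17, 2, 5, 2]. So piece = [17, 2, 5, 2]. piece has length 4. The slice piece[::3] selects indices [0, 3] (0->17, 3->2), giving [17, 2].

[17, 2]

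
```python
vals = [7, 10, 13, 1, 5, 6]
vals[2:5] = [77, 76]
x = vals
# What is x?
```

vals starts as [7, 10, 13, 1, 5, 6] (length 6). The slice vals[2:5] covers indices [2, 3, 4] with values [13, 1, 5]. Replacing that slice with [77, 76] (different length) produces [7, 10, 77, 76, 6].

[7, 10, 77, 76, 6]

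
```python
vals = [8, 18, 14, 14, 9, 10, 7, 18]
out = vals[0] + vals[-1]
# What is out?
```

vals has length 8. vals[0] = 8.
vals has length 8. Negative index -1 maps to positive index 8 + (-1) = 7. vals[7] = 18.
Sum: 8 + 18 = 26.

26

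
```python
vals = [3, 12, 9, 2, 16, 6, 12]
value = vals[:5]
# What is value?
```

vals has length 7. The slice vals[:5] selects indices [0, 1, 2, 3, 4] (0->3, 1->12, 2->9, 3->2, 4->16), giving [3, 12, 9, 2, 16].

[3, 12, 9, 2, 16]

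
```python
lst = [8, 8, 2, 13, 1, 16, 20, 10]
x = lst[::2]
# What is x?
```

lst has length 8. The slice lst[::2] selects indices [0, 2, 4, 6] (0->8, 2->2, 4->1, 6->20), giving [8, 2, 1, 20].

[8, 2, 1, 20]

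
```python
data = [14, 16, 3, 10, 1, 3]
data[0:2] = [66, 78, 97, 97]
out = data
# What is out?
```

data starts as [14, 16, 3, 10, 1, 3] (length 6). The slice data[0:2] covers indices [0, 1] with values [14, 16]. Replacing that slice with [66, 78, 97, 97] (different length) produces [66, 78, 97, 97, 3, 10, 1, 3].

[66, 78, 97, 97, 3, 10, 1, 3]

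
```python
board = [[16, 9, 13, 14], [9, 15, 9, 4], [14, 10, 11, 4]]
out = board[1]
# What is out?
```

board has 3 rows. Row 1 is [9, 15, 9, 4].

[9, 15, 9, 4]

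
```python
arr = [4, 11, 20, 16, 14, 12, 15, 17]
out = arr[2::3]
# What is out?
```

arr has length 8. The slice arr[2::3] selects indices [2, 5] (2->20, 5->12), giving [20, 12].

[20, 12]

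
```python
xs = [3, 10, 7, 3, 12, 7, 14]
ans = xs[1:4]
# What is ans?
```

xs has length 7. The slice xs[1:4] selects indices [1, 2, 3] (1->10, 2->7, 3->3), giving [10, 7, 3].

[10, 7, 3]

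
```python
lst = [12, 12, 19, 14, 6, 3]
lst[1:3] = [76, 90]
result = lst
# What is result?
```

lst starts as [12, 12, 19, 14, 6, 3] (length 6). The slice lst[1:3] covers indices [1, 2] with values [12, 19]. Replacing that slice with [76, 90] (same length) produces [12, 76, 90, 14, 6, 3].

[12, 76, 90, 14, 6, 3]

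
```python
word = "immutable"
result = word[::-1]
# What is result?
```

word has length 9. The slice word[::-1] selects indices [8, 7, 6, 5, 4, 3, 2, 1, 0] (8->'e', 7->'l', 6->'b', 5->'a', 4->'t', 3->'u', 2->'m', 1->'m', 0->'i'), giving 'elbatummi'.

'elbatummi'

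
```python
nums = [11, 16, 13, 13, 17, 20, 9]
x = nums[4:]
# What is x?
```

nums has length 7. The slice nums[4:] selects indices [4, 5, 6] (4->17, 5->20, 6->9), giving [17, 20, 9].

[17, 20, 9]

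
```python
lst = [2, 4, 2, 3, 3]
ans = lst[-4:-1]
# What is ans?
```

lst has length 5. The slice lst[-4:-1] selects indices [1, 2, 3] (1->4, 2->2, 3->3), giving [4, 2, 3].

[4, 2, 3]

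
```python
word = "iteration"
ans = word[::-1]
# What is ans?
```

word has length 9. The slice word[::-1] selects indices [8, 7, 6, 5, 4, 3, 2, 1, 0] (8->'n', 7->'o', 6->'i', 5->'t', 4->'a', 3->'r', 2->'e', 1->'t', 0->'i'), giving 'noitareti'.

'noitareti'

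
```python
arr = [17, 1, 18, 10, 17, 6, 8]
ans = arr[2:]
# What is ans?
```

arr has length 7. The slice arr[2:] selects indices [2, 3, 4, 5, 6] (2->18, 3->10, 4->17, 5->6, 6->8), giving [18, 10, 17, 6, 8].

[18, 10, 17, 6, 8]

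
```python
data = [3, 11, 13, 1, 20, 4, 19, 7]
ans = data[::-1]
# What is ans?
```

data has length 8. The slice data[::-1] selects indices [7, 6, 5, 4, 3, 2, 1, 0] (7->7, 6->19, 5->4, 4->20, 3->1, 2->13, 1->11, 0->3), giving [7, 19, 4, 20, 1, 13, 11, 3].

[7, 19, 4, 20, 1, 13, 11, 3]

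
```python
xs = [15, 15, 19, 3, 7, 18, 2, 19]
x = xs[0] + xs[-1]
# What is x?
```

xs has length 8. xs[0] = 15.
xs has length 8. Negative index -1 maps to positive index 8 + (-1) = 7. xs[7] = 19.
Sum: 15 + 19 = 34.

34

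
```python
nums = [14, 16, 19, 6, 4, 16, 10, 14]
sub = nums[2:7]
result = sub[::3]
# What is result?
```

nums has length 8. The slice nums[2:7] selects indices [2, 3, 4, 5, 6] (2->19, 3->6, 4->4, 5->16, 6->10), giving [19, 6, 4, 16, 10]. So sub = [19, 6, 4, 16, 10]. sub has length 5. The slice sub[::3] selects indices [0, 3] (0->19, 3->16), giving [19, 16].

[19, 16]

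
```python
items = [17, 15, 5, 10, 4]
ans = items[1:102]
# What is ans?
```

items has length 5. The slice items[1:102] selects indices [1, 2, 3, 4] (1->15, 2->5, 3->10, 4->4), giving [15, 5, 10, 4].

[15, 5, 10, 4]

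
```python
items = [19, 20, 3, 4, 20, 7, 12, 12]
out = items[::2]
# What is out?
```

items has length 8. The slice items[::2] selects indices [0, 2, 4, 6] (0->19, 2->3, 4->20, 6->12), giving [19, 3, 20, 12].

[19, 3, 20, 12]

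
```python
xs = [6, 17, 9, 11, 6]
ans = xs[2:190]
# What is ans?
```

xs has length 5. The slice xs[2:190] selects indices [2, 3, 4] (2->9, 3->11, 4->6), giving [9, 11, 6].

[9, 11, 6]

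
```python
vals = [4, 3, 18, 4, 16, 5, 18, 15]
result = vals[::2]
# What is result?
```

vals has length 8. The slice vals[::2] selects indices [0, 2, 4, 6] (0->4, 2->18, 4->16, 6->18), giving [4, 18, 16, 18].

[4, 18, 16, 18]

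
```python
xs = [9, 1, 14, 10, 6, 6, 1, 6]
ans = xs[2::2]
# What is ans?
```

xs has length 8. The slice xs[2::2] selects indices [2, 4, 6] (2->14, 4->6, 6->1), giving [14, 6, 1].

[14, 6, 1]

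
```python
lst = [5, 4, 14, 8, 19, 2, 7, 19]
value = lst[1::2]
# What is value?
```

lst has length 8. The slice lst[1::2] selects indices [1, 3, 5, 7] (1->4, 3->8, 5->2, 7->19), giving [4, 8, 2, 19].

[4, 8, 2, 19]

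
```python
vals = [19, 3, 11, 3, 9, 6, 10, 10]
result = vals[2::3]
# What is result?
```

vals has length 8. The slice vals[2::3] selects indices [2, 5] (2->11, 5->6), giving [11, 6].

[11, 6]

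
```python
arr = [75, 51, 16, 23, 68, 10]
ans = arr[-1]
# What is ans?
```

arr has length 6. Negative index -1 maps to positive index 6 + (-1) = 5. arr[5] = 10.

10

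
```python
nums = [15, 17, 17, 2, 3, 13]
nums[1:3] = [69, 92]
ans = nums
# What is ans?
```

nums starts as [15, 17, 17, 2, 3, 13] (length 6). The slice nums[1:3] covers indices [1, 2] with values [17, 17]. Replacing that slice with [69, 92] (same length) produces [15, 69, 92, 2, 3, 13].

[15, 69, 92, 2, 3, 13]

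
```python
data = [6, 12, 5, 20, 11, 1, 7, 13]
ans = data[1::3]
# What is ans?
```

data has length 8. The slice data[1::3] selects indices [1, 4, 7] (1->12, 4->11, 7->13), giving [12, 11, 13].

[12, 11, 13]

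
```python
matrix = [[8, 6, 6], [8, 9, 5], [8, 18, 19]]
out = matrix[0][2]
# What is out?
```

matrix[0] = [8, 6, 6]. Taking column 2 of that row yields 6.

6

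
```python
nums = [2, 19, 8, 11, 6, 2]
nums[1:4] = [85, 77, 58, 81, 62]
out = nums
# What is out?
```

nums starts as [2, 19, 8, 11, 6, 2] (length 6). The slice nums[1:4] covers indices [1, 2, 3] with values [19, 8, 11]. Replacing that slice with [85, 77, 58, 81, 62] (different length) produces [2, 85, 77, 58, 81, 62, 6, 2].

[2, 85, 77, 58, 81, 62, 6, 2]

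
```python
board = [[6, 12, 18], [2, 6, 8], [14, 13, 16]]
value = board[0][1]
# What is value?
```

board[0] = [6, 12, 18]. Taking column 1 of that row yields 12.

12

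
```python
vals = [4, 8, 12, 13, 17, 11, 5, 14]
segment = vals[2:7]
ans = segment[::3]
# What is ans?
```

vals has length 8. The slice vals[2:7] selects indices [2, 3, 4, 5, 6] (2->12, 3->13, 4->17, 5->11, 6->5), giving [12, 13, 17, 11, 5]. So segment = [12, 13, 17, 11, 5]. segment has length 5. The slice segment[::3] selects indices [0, 3] (0->12, 3->11), giving [12, 11].

[12, 11]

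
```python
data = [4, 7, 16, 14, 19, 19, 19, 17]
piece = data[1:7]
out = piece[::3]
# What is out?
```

data has length 8. The slice data[1:7] selects indices [1, 2, 3, 4, 5, 6] (1->7, 2->16, 3->14, 4->19, 5->19, 6->19), giving [7, 16, 14, 19, 19, 19]. So piece = [7, 16, 14, 19, 19, 19]. piece has length 6. The slice piece[::3] selects indices [0, 3] (0->7, 3->19), giving [7, 19].

[7, 19]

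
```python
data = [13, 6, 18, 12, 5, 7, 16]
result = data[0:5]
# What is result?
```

data has length 7. The slice data[0:5] selects indices [0, 1, 2, 3, 4] (0->13, 1->6, 2->18, 3->12, 4->5), giving [13, 6, 18, 12, 5].

[13, 6, 18, 12, 5]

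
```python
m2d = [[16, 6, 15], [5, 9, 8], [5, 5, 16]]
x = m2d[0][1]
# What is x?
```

m2d[0] = [16, 6, 15]. Taking column 1 of that row yields 6.

6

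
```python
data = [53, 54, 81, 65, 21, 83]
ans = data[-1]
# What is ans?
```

data has length 6. Negative index -1 maps to positive index 6 + (-1) = 5. data[5] = 83.

83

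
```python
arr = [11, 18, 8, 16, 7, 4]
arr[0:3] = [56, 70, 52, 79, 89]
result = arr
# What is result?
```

arr starts as [11, 18, 8, 16, 7, 4] (length 6). The slice arr[0:3] covers indices [0, 1, 2] with values [11, 18, 8]. Replacing that slice with [56, 70, 52, 79, 89] (different length) produces [56, 70, 52, 79, 89, 16, 7, 4].

[56, 70, 52, 79, 89, 16, 7, 4]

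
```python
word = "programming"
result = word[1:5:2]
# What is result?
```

word has length 11. The slice word[1:5:2] selects indices [1, 3] (1->'r', 3->'g'), giving 'rg'.

'rg'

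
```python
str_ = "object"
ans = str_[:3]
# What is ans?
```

str_ has length 6. The slice str_[:3] selects indices [0, 1, 2] (0->'o', 1->'b', 2->'j'), giving 'obj'.

'obj'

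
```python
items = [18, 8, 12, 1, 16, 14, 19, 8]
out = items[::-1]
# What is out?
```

items has length 8. The slice items[::-1] selects indices [7, 6, 5, 4, 3, 2, 1, 0] (7->8, 6->19, 5->14, 4->16, 3->1, 2->12, 1->8, 0->18), giving [8, 19, 14, 16, 1, 12, 8, 18].

[8, 19, 14, 16, 1, 12, 8, 18]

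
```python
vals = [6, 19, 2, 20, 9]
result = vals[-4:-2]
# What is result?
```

vals has length 5. The slice vals[-4:-2] selects indices [1, 2] (1->19, 2->2), giving [19, 2].

[19, 2]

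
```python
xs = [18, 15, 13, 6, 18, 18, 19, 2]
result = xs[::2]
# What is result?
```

xs has length 8. The slice xs[::2] selects indices [0, 2, 4, 6] (0->18, 2->13, 4->18, 6->19), giving [18, 13, 18, 19].

[18, 13, 18, 19]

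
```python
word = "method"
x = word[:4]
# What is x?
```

word has length 6. The slice word[:4] selects indices [0, 1, 2, 3] (0->'m', 1->'e', 2->'t', 3->'h'), giving 'meth'.

'meth'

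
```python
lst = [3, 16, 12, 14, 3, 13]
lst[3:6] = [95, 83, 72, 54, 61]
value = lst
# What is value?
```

lst starts as [3, 16, 12, 14, 3, 13] (length 6). The slice lst[3:6] covers indices [3, 4, 5] with values [14, 3, 13]. Replacing that slice with [95, 83, 72, 54, 61] (different length) produces [3, 16, 12, 95, 83, 72, 54, 61].

[3, 16, 12, 95, 83, 72, 54, 61]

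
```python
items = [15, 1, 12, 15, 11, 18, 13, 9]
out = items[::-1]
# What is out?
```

items has length 8. The slice items[::-1] selects indices [7, 6, 5, 4, 3, 2, 1, 0] (7->9, 6->13, 5->18, 4->11, 3->15, 2->12, 1->1, 0->15), giving [9, 13, 18, 11, 15, 12, 1, 15].

[9, 13, 18, 11, 15, 12, 1, 15]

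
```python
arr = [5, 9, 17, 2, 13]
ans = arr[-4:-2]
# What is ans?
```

arr has length 5. The slice arr[-4:-2] selects indices [1, 2] (1->9, 2->17), giving [9, 17].

[9, 17]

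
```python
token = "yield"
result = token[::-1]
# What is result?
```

token has length 5. The slice token[::-1] selects indices [4, 3, 2, 1, 0] (4->'d', 3->'l', 2->'e', 1->'i', 0->'y'), giving 'dleiy'.

'dleiy'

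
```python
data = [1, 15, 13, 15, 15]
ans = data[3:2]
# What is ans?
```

data has length 5. The slice data[3:2] resolves to an empty index range, so the result is [].

[]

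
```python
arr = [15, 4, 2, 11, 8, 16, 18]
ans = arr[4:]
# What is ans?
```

arr has length 7. The slice arr[4:] selects indices [4, 5, 6] (4->8, 5->16, 6->18), giving [8, 16, 18].

[8, 16, 18]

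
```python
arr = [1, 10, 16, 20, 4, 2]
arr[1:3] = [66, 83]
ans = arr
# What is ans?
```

arr starts as [1, 10, 16, 20, 4, 2] (length 6). The slice arr[1:3] covers indices [1, 2] with values [10, 16]. Replacing that slice with [66, 83] (same length) produces [1, 66, 83, 20, 4, 2].

[1, 66, 83, 20, 4, 2]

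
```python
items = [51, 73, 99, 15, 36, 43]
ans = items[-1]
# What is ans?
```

items has length 6. Negative index -1 maps to positive index 6 + (-1) = 5. items[5] = 43.

43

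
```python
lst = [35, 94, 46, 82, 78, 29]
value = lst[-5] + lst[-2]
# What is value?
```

lst has length 6. Negative index -5 maps to positive index 6 + (-5) = 1. lst[1] = 94.
lst has length 6. Negative index -2 maps to positive index 6 + (-2) = 4. lst[4] = 78.
Sum: 94 + 78 = 172.

172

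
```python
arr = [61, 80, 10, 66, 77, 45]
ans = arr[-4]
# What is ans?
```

arr has length 6. Negative index -4 maps to positive index 6 + (-4) = 2. arr[2] = 10.

10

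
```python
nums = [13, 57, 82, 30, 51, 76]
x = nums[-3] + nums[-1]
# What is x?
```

nums has length 6. Negative index -3 maps to positive index 6 + (-3) = 3. nums[3] = 30.
nums has length 6. Negative index -1 maps to positive index 6 + (-1) = 5. nums[5] = 76.
Sum: 30 + 76 = 106.

106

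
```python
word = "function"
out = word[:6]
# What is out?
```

word has length 8. The slice word[:6] selects indices [0, 1, 2, 3, 4, 5] (0->'f', 1->'u', 2->'n', 3->'c', 4->'t', 5->'i'), giving 'functi'.

'functi'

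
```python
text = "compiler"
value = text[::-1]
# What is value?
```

text has length 8. The slice text[::-1] selects indices [7, 6, 5, 4, 3, 2, 1, 0] (7->'r', 6->'e', 5->'l', 4->'i', 3->'p', 2->'m', 1->'o', 0->'c'), giving 'relipmoc'.

'relipmoc'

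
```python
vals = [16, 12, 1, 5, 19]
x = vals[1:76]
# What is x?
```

vals has length 5. The slice vals[1:76] selects indices [1, 2, 3, 4] (1->12, 2->1, 3->5, 4->19), giving [12, 1, 5, 19].

[12, 1, 5, 19]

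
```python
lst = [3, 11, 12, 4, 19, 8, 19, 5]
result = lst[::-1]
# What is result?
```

lst has length 8. The slice lst[::-1] selects indices [7, 6, 5, 4, 3, 2, 1, 0] (7->5, 6->19, 5->8, 4->19, 3->4, 2->12, 1->11, 0->3), giving [5, 19, 8, 19, 4, 12, 11, 3].

[5, 19, 8, 19, 4, 12, 11, 3]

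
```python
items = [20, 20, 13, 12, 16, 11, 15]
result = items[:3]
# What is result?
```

items has length 7. The slice items[:3] selects indices [0, 1, 2] (0->20, 1->20, 2->13), giving [20, 20, 13].

[20, 20, 13]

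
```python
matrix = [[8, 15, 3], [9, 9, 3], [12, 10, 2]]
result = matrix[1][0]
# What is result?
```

matrix[1] = [9, 9, 3]. Taking column 0 of that row yields 9.

9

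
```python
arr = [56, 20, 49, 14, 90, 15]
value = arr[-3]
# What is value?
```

arr has length 6. Negative index -3 maps to positive index 6 + (-3) = 3. arr[3] = 14.

14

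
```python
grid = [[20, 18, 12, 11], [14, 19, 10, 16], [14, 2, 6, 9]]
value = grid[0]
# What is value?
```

grid has 3 rows. Row 0 is [20, 18, 12, 11].

[20, 18, 12, 11]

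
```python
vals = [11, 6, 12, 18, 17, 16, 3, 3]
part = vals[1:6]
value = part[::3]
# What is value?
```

vals has length 8. The slice vals[1:6] selects indices [1, 2, 3, 4, 5] (1->6, 2->12, 3->18, 4->17, 5->16), giving [6, 12, 18, 17, 16]. So part = [6, 12, 18, 17, 16]. part has length 5. The slice part[::3] selects indices [0, 3] (0->6, 3->17), giving [6, 17].

[6, 17]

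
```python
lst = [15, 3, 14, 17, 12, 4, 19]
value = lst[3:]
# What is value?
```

lst has length 7. The slice lst[3:] selects indices [3, 4, 5, 6] (3->17, 4->12, 5->4, 6->19), giving [17, 12, 4, 19].

[17, 12, 4, 19]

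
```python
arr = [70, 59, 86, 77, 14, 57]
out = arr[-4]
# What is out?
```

arr has length 6. Negative index -4 maps to positive index 6 + (-4) = 2. arr[2] = 86.

86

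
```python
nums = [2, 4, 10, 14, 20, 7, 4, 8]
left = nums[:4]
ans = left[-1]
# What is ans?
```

nums has length 8. The slice nums[:4] selects indices [0, 1, 2, 3] (0->2, 1->4, 2->10, 3->14), giving [2, 4, 10, 14]. So left = [2, 4, 10, 14]. Then left[-1] = 14.

14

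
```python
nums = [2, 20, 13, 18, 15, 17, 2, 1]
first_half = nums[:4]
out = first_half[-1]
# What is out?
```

nums has length 8. The slice nums[:4] selects indices [0, 1, 2, 3] (0->2, 1->20, 2->13, 3->18), giving [2, 20, 13, 18]. So first_half = [2, 20, 13, 18]. Then first_half[-1] = 18.

18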